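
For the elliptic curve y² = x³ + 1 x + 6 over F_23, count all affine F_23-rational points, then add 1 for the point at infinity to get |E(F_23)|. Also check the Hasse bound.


Affine points = {(0, 11), (0, 12), (1, 10), (1, 13), (2, 4), (2, 19), (3, 6), (3, 17), (9, 10), (9, 13), (10, 2), (10, 21), (13, 10), (13, 13), (14, 2), (14, 21), (16, 1), (16, 22), (22, 2), (22, 21)}; affine count = 20; |E(F_23)| = 21.

Discriminant check: Δ ∝ 4a³ + 27b² = 4·1³ + 27·6² = 4·1 + 27·36 ≡ 10 (mod 23). Nonzero ⇒ E is nonsingular.
For each x ∈ F_23, compute rhs = x³ + 1·x + 6 mod 23, then count y ∈ F_23 with y² ≡ rhs.
  x = 0: rhs = 6, matching y values: 11, 12 (2 points).
  x = 1: rhs = 8, matching y values: 10, 13 (2 points).
  x = 2: rhs = 16, matching y values: 4, 19 (2 points).
  x = 3: rhs = 13, matching y values: 6, 17 (2 points).
  x = 4: rhs = 5, matching y values: none (0 points).
  x = 5: rhs = 21, matching y values: none (0 points).
  x = 6: rhs = 21, matching y values: none (0 points).
  x = 7: rhs = 11, matching y values: none (0 points).
  x = 8: rhs = 20, matching y values: none (0 points).
  x = 9: rhs = 8, matching y values: 10, 13 (2 points).
  x = 10: rhs = 4, matching y values: 2, 21 (2 points).
  x = 11: rhs = 14, matching y values: none (0 points).
  x = 12: rhs = 21, matching y values: none (0 points).
  x = 13: rhs = 8, matching y values: 10, 13 (2 points).
  x = 14: rhs = 4, matching y values: 2, 21 (2 points).
  x = 15: rhs = 15, matching y values: none (0 points).
  x = 16: rhs = 1, matching y values: 1, 22 (2 points).
  x = 17: rhs = 14, matching y values: none (0 points).
  x = 18: rhs = 14, matching y values: none (0 points).
  x = 19: rhs = 7, matching y values: none (0 points).
  x = 20: rhs = 22, matching y values: none (0 points).
  x = 21: rhs = 19, matching y values: none (0 points).
  x = 22: rhs = 4, matching y values: 2, 21 (2 points).
Total affine count: 20.
Full point count |E(F_23)| = 20 + 1 = 21.
Hasse bound: |21 − (23+1)| = |-3| = 3 ≤ 2√23 ≈ 9.5917 ✓.


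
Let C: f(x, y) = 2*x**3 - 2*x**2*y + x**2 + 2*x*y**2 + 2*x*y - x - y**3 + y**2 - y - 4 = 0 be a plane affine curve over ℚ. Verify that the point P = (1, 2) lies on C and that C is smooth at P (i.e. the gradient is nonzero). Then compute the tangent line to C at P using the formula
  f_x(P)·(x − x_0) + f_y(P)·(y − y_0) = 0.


Tangent line at P: 11*x - y - 9 = 0.

Step 1: f(1, 2) = 0, so P lies on C.
Step 2: partial derivatives
  f_x(x, y) = 6*x**2 - 4*x*y + 2*x + 2*y**2 + 2*y - 1, f_y(x, y) = -2*x**2 + 4*x*y + 2*x - 3*y**2 + 2*y - 1.
  f_x(P) = 11, f_y(P) = -1 (gradient nonzero, so P is smooth).
Step 3: tangent line at P: 11·(x − 1) + -1·(y − 2) = 0.
Expanding: 11*x - y - 9 = 0.


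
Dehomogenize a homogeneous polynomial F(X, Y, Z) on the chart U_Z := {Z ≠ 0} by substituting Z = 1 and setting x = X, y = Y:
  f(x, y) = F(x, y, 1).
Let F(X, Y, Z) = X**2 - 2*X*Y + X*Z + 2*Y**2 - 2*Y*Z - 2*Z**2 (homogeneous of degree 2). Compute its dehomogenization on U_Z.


f(x, y) = x**2 - 2*x*y + x + 2*y**2 - 2*y - 2

On U_Z we set Z = 1. Each monomial c·X^i·Y^j·Z^k in F becomes c·x^i·y^j·1^k = c·x^i·y^j.
Substituting Z = 1: F(X, Y, 1) = x**2 - 2*x*y + x + 2*y**2 - 2*y - 2.
Note: deg(f) ≤ deg(F) = 2; strict inequality happens when F is divisible by Z (lost terms).


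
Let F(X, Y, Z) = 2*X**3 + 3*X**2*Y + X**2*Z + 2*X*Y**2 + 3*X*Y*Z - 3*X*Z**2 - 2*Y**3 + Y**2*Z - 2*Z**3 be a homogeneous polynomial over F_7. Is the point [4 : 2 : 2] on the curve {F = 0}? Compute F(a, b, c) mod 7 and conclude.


F(4,2,2) ≡ 5 (mod 7); P is NOT on the curve.

Evaluate F(4, 2, 2) term-by-term (mod 7).
  2*X**3 ↦ 2·64·1·1 = 128
  3*X**2*Y ↦ 3·16·2·1 = 96
  X**2*Z ↦ 1·16·1·2 = 32
  2*X*Y**2 ↦ 2·4·4·1 = 32
  3*X*Y*Z ↦ 3·4·2·2 = 48
  -3*X*Z**2 ↦ -3·4·1·4 = -48
  -2*Y**3 ↦ -2·1·8·1 = -16
  Y**2*Z ↦ 1·1·4·2 = 8
  -2*Z**3 ↦ -2·1·1·8 = -16
Sum: F(4, 2, 2) = (128) + (96) + (32) + (32) + (48) + (-48) + (-16) + (8) + (-16) = 264.
Reducing mod 7: 264 ≡ 5 (mod 7).
Since F(a, b, c) ≡ 5 ≠ 0 (mod 7), P does NOT lie on the curve.


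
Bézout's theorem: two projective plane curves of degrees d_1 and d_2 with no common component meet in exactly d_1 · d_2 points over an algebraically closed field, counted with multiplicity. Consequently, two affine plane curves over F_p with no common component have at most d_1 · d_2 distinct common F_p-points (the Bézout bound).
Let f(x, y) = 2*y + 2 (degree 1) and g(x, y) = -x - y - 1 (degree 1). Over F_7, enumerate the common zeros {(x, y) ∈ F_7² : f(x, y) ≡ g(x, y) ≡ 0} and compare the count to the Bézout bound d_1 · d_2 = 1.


Common zeros: {(0, 6)}; count = 1; Bézout bound = 1.

deg(f) = 1, deg(g) = 1, so Bézout bound = 1.
Scan x ∈ F_7. For each x, list the y ∈ F_7 with f(x, y) ≡ 0 and those with g(x, y) ≡ 0 (mod 7); the common zeros in that column are the intersection.
  x = 0: f ≡ 0 at y ∈ {6}; g ≡ 0 at y ∈ {6}; common: {6}.
  x = 1: f ≡ 0 at y ∈ {6}; g ≡ 0 at y ∈ {5}; common: ∅.
  x = 2: f ≡ 0 at y ∈ {6}; g ≡ 0 at y ∈ {4}; common: ∅.
  x = 3: f ≡ 0 at y ∈ {6}; g ≡ 0 at y ∈ {3}; common: ∅.
  x = 4: f ≡ 0 at y ∈ {6}; g ≡ 0 at y ∈ {2}; common: ∅.
  x = 5: f ≡ 0 at y ∈ {6}; g ≡ 0 at y ∈ {1}; common: ∅.
  x = 6: f ≡ 0 at y ∈ {6}; g ≡ 0 at y ∈ {0}; common: ∅.
Collecting: common zeros = {(0, 6)}, so the count is 1.
Comparison with the Bézout bound: 1 ≤ 1 = deg(f)·deg(g), as expected for curves with no common component (the bound is attained).


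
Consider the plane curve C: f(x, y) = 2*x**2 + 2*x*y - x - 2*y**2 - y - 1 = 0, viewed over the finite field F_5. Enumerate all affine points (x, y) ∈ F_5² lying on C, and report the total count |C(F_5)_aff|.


Affine F_5-points: {(1, 0), (1, 3), (2, 0), (2, 4), (4, 3)}; count = 5.

For each of the 25 pairs (x, y) ∈ F_5², evaluate f(x, y) mod 5. Record the zeros.
  x = 0: [0↦4, 1↦1, 2↦4, 3↦3, 4↦3]  zeros at y ∈ ∅
  x = 1: [0↦0, 1↦4, 2↦4, 3↦0, 4↦2]  zeros at y ∈ {0, 3}
  x = 2: [0↦0, 1↦1, 2↦3, 3↦1, 4↦0]  zeros at y ∈ {0, 4}
  x = 3: [0↦4, 1↦2, 2↦1, 3↦1, 4↦2]  zeros at y ∈ ∅
  x = 4: [0↦2, 1↦2, 2↦3, 3↦0, 4↦3]  zeros at y ∈ {3}
Collecting zeros: affine points = {(1, 0), (1, 3), (2, 0), (2, 4), (4, 3)}.
Total count |C(F_5)_aff| = 5.


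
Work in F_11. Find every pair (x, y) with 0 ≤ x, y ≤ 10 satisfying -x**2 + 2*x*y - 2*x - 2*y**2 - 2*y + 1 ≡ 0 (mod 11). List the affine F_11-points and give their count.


Affine F_11-points: {(0, 2), (0, 8), (2, 2), (2, 10), (3, 5), (3, 8), (5, 5), (5, 10), (7, 3), (8, 3), (8, 4), (9, 4)}; count = 12.

For each of the 121 pairs (x, y) ∈ F_11², evaluate f(x, y) mod 11. Record the zeros.
  x = 0: [0↦1, 1↦8, 2↦0, 3↦10, 4↦5, 5↦7, 6↦5, 7↦10, 8↦0, 9↦8, 10↦1]  zeros at y ∈ {2, 8}
  x = 1: [0↦9, 1↦7, 2↦1, 3↦2, 4↦10, 5↦3, 6↦3, 7↦10, 8↦2, 9↦1, 10↦7]  zeros at y ∈ ∅
  x = 2: [0↦4, 1↦4, 2↦0, 3↦3, 4↦2, 5↦8, 6↦10, 7↦8, 8↦2, 9↦3, 10↦0]  zeros at y ∈ {2, 10}
  x = 3: [0↦8, 1↦10, 2↦8, 3↦2, 4↦3, 5↦0, 6↦4, 7↦4, 8↦0, 9↦3, 10↦2]  zeros at y ∈ {5, 8}
  x = 4: [0↦10, 1↦3, 2↦3, 3↦10, 4↦2, 5↦1, 6↦7, 7↦9, 8↦7, 9↦1, 10↦2]  zeros at y ∈ ∅
  x = 5: [0↦10, 1↦5, 2↦7, 3↦5, 4↦10, 5↦0, 6↦8, 7↦1, 8↦1, 9↦8, 10↦0]  zeros at y ∈ {5, 10}
  x = 6: [0↦8, 1↦5, 2↦9, 3↦9, 4↦5, 5↦8, 6↦7, 7↦2, 8↦4, 9↦2, 10↦7]  zeros at y ∈ ∅
  x = 7: [0↦4, 1↦3, 2↦9, 3↦0, 4↦9, 5↦3, 6↦4, 7↦1, 8↦5, 9↦5, 10↦1]  zeros at y ∈ {3}
  x = 8: [0↦9, 1↦10, 2↦7, 3↦0, 4↦0, 5↦7, 6↦10, 7↦9, 8↦4, 9↦6, 10↦4]  zeros at y ∈ {3, 4}
  x = 9: [0↦1, 1↦4, 2↦3, 3↦9, 4↦0, 5↦9, 6↦3, 7↦4, 8↦1, 9↦5, 10↦5]  zeros at y ∈ {4}
  x = 10: [0↦2, 1↦7, 2↦8, 3↦5, 4↦9, 5↦9, 6↦5, 7↦8, 8↦7, 9↦2, 10↦4]  zeros at y ∈ ∅
Collecting zeros: affine points = {(0, 2), (0, 8), (2, 2), (2, 10), (3, 5), (3, 8), (5, 5), (5, 10), (7, 3), (8, 3), (8, 4), (9, 4)}.
Total count |C(F_11)_aff| = 12.


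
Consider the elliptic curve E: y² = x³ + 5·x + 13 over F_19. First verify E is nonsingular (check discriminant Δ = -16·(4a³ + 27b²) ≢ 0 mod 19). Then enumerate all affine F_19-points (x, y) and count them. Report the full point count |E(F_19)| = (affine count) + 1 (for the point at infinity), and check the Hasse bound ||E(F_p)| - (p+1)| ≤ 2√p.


Affine points = {(1, 0), (3, 6), (3, 13), (5, 7), (5, 12), (7, 7), (7, 12), (15, 9), (15, 10), (16, 3), (16, 16), (18, 8), (18, 11)}; affine count = 13; |E(F_19)| = 14.

Discriminant check: Δ ∝ 4a³ + 27b² = 4·5³ + 27·13² = 4·125 + 27·169 ≡ 9 (mod 19). Nonzero ⇒ E is nonsingular.
For each x ∈ F_19, compute rhs = x³ + 5·x + 13 mod 19, then count y ∈ F_19 with y² ≡ rhs.
  x = 0: rhs = 13, matching y values: none (0 points).
  x = 1: rhs = 0, matching y values: 0 (1 points).
  x = 2: rhs = 12, matching y values: none (0 points).
  x = 3: rhs = 17, matching y values: 6, 13 (2 points).
  x = 4: rhs = 2, matching y values: none (0 points).
  x = 5: rhs = 11, matching y values: 7, 12 (2 points).
  x = 6: rhs = 12, matching y values: none (0 points).
  x = 7: rhs = 11, matching y values: 7, 12 (2 points).
  x = 8: rhs = 14, matching y values: none (0 points).
  x = 9: rhs = 8, matching y values: none (0 points).
  x = 10: rhs = 18, matching y values: none (0 points).
  x = 11: rhs = 12, matching y values: none (0 points).
  x = 12: rhs = 15, matching y values: none (0 points).
  x = 13: rhs = 14, matching y values: none (0 points).
  x = 14: rhs = 15, matching y values: none (0 points).
  x = 15: rhs = 5, matching y values: 9, 10 (2 points).
  x = 16: rhs = 9, matching y values: 3, 16 (2 points).
  x = 17: rhs = 14, matching y values: none (0 points).
  x = 18: rhs = 7, matching y values: 8, 11 (2 points).
Total affine count: 13.
Full point count |E(F_19)| = 13 + 1 = 14.
Hasse bound: |14 − (19+1)| = |-6| = 6 ≤ 2√19 ≈ 8.7178 ✓.


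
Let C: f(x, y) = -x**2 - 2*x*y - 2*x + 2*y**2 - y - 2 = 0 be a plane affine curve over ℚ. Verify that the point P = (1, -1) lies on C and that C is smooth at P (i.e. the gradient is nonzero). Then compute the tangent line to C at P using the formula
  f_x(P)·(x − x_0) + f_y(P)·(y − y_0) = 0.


Tangent line at P: -2*x - 7*y - 5 = 0.

Step 1: f(1, -1) = 0, so P lies on C.
Step 2: partial derivatives
  f_x(x, y) = -2*x - 2*y - 2, f_y(x, y) = -2*x + 4*y - 1.
  f_x(P) = -2, f_y(P) = -7 (gradient nonzero, so P is smooth).
Step 3: tangent line at P: -2·(x − 1) + -7·(y − -1) = 0.
Expanding: -2*x - 7*y - 5 = 0.


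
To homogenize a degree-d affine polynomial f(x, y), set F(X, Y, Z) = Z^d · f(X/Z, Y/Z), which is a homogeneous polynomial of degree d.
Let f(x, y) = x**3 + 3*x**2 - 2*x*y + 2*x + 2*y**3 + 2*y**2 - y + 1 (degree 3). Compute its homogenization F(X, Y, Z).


F(X, Y, Z) = X**3 + 3*X**2*Z - 2*X*Y*Z + 2*X*Z**2 + 2*Y**3 + 2*Y**2*Z - Y*Z**2 + Z**3

deg(f) = 3.
Substitute x = X/Z, y = Y/Z into f, then multiply by Z^3.
  monomial 1·x^3·y^0 ↦ 1·X^3·Y^0·Z^0.
  monomial 3·x^2·y^0 ↦ 3·X^2·Y^0·Z^1.
  monomial -2·x^1·y^1 ↦ -2·X^1·Y^1·Z^1.
  monomial 2·x^1·y^0 ↦ 2·X^1·Y^0·Z^2.
  monomial 2·x^0·y^3 ↦ 2·X^0·Y^3·Z^0.
  monomial 2·x^0·y^2 ↦ 2·X^0·Y^2·Z^1.
  monomial -1·x^0·y^1 ↦ -1·X^0·Y^1·Z^2.
  monomial 1·x^0·y^0 ↦ 1·X^0·Y^0·Z^3.
Collecting: F(X, Y, Z) = X**3 + 3*X**2*Z - 2*X*Y*Z + 2*X*Z**2 + 2*Y**3 + 2*Y**2*Z - Y*Z**2 + Z**3.


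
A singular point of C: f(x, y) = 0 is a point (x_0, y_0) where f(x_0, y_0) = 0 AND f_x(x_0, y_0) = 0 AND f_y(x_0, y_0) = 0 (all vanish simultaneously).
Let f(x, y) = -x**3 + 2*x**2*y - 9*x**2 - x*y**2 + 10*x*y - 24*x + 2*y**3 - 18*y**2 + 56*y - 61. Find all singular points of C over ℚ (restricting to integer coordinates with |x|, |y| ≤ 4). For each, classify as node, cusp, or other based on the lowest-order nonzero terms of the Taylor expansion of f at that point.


Singular points: {(-1, 3)}; classification: cusp.

Compute partial derivatives:
  f_x = -3*x**2 + 4*x*y - 18*x - y**2 + 10*y - 24.
  f_y = 2*x**2 - 2*x*y + 10*x + 6*y**2 - 36*y + 56.
Scan x_0 ∈ {−4, ..., 4}. For each x_0, f_y(x_0, y) is a polynomial in y; find its integer roots y ∈ {−4, ..., 4}, then test f_x and f at those candidates.
  x = -4: f_y(-4, y) = 6*y**2 - 28*y + 48; no integer root y with |y| ≤ 4.
  x = -3: f_y(-3, y) = 6*y**2 - 30*y + 44; no integer root y with |y| ≤ 4.
  x = -2: f_y(-2, y) = 6*y**2 - 32*y + 44; no integer root y with |y| ≤ 4.
  x = -1: f_y(-1, y) = 6*y**2 - 34*y + 48; vanishes at y ∈ {3}. (-1, 3): f_x = 0, f = 0 — SINGULAR.
  x = 0: f_y(0, y) = 6*y**2 - 36*y + 56; no integer root y with |y| ≤ 4.
  x = 1: f_y(1, y) = 6*y**2 - 38*y + 68; no integer root y with |y| ≤ 4.
  x = 2: f_y(2, y) = 6*y**2 - 40*y + 84; no integer root y with |y| ≤ 4.
  x = 3: f_y(3, y) = 6*y**2 - 42*y + 104; no integer root y with |y| ≤ 4.
  x = 4: f_y(4, y) = 6*y**2 - 44*y + 128; no integer root y with |y| ≤ 4.
Only singular point on the grid: (-1, 3).
Classify: substitute x = -1 + u, y = 3 + v and expand: f = -u**3 + 2*u**2*v - u*v**2 + 2*v**3 + v**2.
No constant or linear terms (consistent with a singular point). Quadratic part: v**2. Cubic part: -u**3 + 2*u**2*v - u*v**2 + 2*v**3.
The quadratic part v**2 is a perfect square, so there is a single (double) tangent line v = 0, i.e. y = 3. Restricting the cubic part to that line (v = 0) leaves -u**3 ≠ 0, so f is not divisible by v and the branch is v² ≈ u**3 to lowest order — this is a cusp.
Classification: cusp.


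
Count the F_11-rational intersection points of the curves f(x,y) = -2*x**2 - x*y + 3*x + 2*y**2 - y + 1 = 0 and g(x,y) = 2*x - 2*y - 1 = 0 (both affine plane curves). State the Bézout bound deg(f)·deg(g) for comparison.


Common zeros: {(3, 8)}; count = 1; Bézout bound = 2.

deg(f) = 2, deg(g) = 1, so Bézout bound = 2.
Scan x ∈ F_11. For each x, list the y ∈ F_11 with f(x, y) ≡ 0 and those with g(x, y) ≡ 0 (mod 11); the common zeros in that column are the intersection.
  x = 0: f ≡ 0 at y ∈ {8, 9}; g ≡ 0 at y ∈ {5}; common: ∅.
  x = 1: f ≡ 0 at y ∈ ∅; g ≡ 0 at y ∈ {6}; common: ∅.
  x = 2: f ≡ 0 at y ∈ ∅; g ≡ 0 at y ∈ {7}; common: ∅.
  x = 3: f ≡ 0 at y ∈ {5, 8}; g ≡ 0 at y ∈ {8}; common: {8}.
  x = 4: f ≡ 0 at y ∈ {1, 7}; g ≡ 0 at y ∈ {9}; common: ∅.
  x = 5: f ≡ 0 at y ∈ {7}; g ≡ 0 at y ∈ {10}; common: ∅.
  x = 6: f ≡ 0 at y ∈ {10}; g ≡ 0 at y ∈ {0}; common: ∅.
  x = 7: f ≡ 0 at y ∈ {5, 10}; g ≡ 0 at y ∈ {1}; common: ∅.
  x = 8: f ≡ 0 at y ∈ {1, 9}; g ≡ 0 at y ∈ {2}; common: ∅.
  x = 9: f ≡ 0 at y ∈ ∅; g ≡ 0 at y ∈ {3}; common: ∅.
  x = 10: f ≡ 0 at y ∈ ∅; g ≡ 0 at y ∈ {4}; common: ∅.
Collecting: common zeros = {(3, 8)}, so the count is 1.
Comparison with the Bézout bound: 1 ≤ 2 = deg(f)·deg(g), as expected for curves with no common component (the affine F_11-count falls short of the bound because intersections may lie at infinity, over extension fields, or carry multiplicity).


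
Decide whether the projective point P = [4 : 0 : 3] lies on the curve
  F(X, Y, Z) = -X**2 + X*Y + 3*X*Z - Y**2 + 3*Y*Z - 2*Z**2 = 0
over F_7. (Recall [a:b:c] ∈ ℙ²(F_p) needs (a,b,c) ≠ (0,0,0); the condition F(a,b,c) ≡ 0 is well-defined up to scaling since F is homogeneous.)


F(4,0,3) ≡ 2 (mod 7); P is NOT on the curve.

Evaluate F(4, 0, 3) term-by-term (mod 7).
  -X**2 ↦ -1·16·1·1 = -16
  X*Y ↦ 1·4·0·1 = 0
  3*X*Z ↦ 3·4·1·3 = 36
  -Y**2 ↦ -1·1·0·1 = 0
  3*Y*Z ↦ 3·1·0·3 = 0
  -2*Z**2 ↦ -2·1·1·9 = -18
Sum: F(4, 0, 3) = (-16) + (0) + (36) + (0) + (0) + (-18) = 2.
Reducing mod 7: 2 ≡ 2 (mod 7).
Since F(a, b, c) ≡ 2 ≠ 0 (mod 7), P does NOT lie on the curve.


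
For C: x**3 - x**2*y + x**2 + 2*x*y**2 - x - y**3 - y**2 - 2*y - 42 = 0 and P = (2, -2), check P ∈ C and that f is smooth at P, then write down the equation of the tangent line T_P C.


Tangent line at P: 31*x - 30*y - 122 = 0.

Step 1: f(2, -2) = 0, so P lies on C.
Step 2: partial derivatives
  f_x(x, y) = 3*x**2 - 2*x*y + 2*x + 2*y**2 - 1, f_y(x, y) = -x**2 + 4*x*y - 3*y**2 - 2*y - 2.
  f_x(P) = 31, f_y(P) = -30 (gradient nonzero, so P is smooth).
Step 3: tangent line at P: 31·(x − 2) + -30·(y − -2) = 0.
Expanding: 31*x - 30*y - 122 = 0.


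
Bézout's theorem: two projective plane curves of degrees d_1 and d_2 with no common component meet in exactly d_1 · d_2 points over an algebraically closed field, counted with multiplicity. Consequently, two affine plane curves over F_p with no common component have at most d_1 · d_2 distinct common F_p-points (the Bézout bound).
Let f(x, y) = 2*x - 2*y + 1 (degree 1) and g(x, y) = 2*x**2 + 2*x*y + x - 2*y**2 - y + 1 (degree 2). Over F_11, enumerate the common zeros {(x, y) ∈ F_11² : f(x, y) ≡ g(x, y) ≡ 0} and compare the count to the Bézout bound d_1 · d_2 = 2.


Common zeros: {(0, 6), (6, 1)}; count = 2; Bézout bound = 2.

deg(f) = 1, deg(g) = 2, so Bézout bound = 2.
Scan x ∈ F_11. For each x, list the y ∈ F_11 with f(x, y) ≡ 0 and those with g(x, y) ≡ 0 (mod 11); the common zeros in that column are the intersection.
  x = 0: f ≡ 0 at y ∈ {6}; g ≡ 0 at y ∈ {6, 10}; common: {6}.
  x = 1: f ≡ 0 at y ∈ {7}; g ≡ 0 at y ∈ {3}; common: ∅.
  x = 2: f ≡ 0 at y ∈ {8}; g ≡ 0 at y ∈ {0, 7}; common: ∅.
  x = 3: f ≡ 0 at y ∈ {9}; g ≡ 0 at y ∈ {0, 8}; common: ∅.
  x = 4: f ≡ 0 at y ∈ {10}; g ≡ 0 at y ∈ {4, 5}; common: ∅.
  x = 5: f ≡ 0 at y ∈ {0}; g ≡ 0 at y ∈ {2, 8}; common: ∅.
  x = 6: f ≡ 0 at y ∈ {1}; g ≡ 0 at y ∈ {1, 10}; common: {1}.
  x = 7: f ≡ 0 at y ∈ {2}; g ≡ 0 at y ∈ {5, 7}; common: ∅.
  x = 8: f ≡ 0 at y ∈ {3}; g ≡ 0 at y ∈ {4, 9}; common: ∅.
  x = 9: f ≡ 0 at y ∈ {4}; g ≡ 0 at y ∈ {1, 2}; common: ∅.
  x = 10: f ≡ 0 at y ∈ {5}; g ≡ 0 at y ∈ {6, 9}; common: ∅.
Collecting: common zeros = {(0, 6), (6, 1)}, so the count is 2.
Comparison with the Bézout bound: 2 ≤ 2 = deg(f)·deg(g), as expected for curves with no common component (the bound is attained).


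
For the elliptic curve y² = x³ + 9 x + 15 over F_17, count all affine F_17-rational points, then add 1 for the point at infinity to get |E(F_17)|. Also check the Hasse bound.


Affine points = {(0, 7), (0, 10), (1, 5), (1, 12), (3, 1), (3, 16), (4, 8), (4, 9), (5, 7), (5, 10), (6, 8), (6, 9), (7, 8), (7, 9), (8, 2), (8, 15), (9, 3), (9, 14), (10, 0), (11, 0), (12, 7), (12, 10), (13, 0)}; affine count = 23; |E(F_17)| = 24.

Discriminant check: Δ ∝ 4a³ + 27b² = 4·9³ + 27·15² = 4·729 + 27·225 ≡ 15 (mod 17). Nonzero ⇒ E is nonsingular.
For each x ∈ F_17, compute rhs = x³ + 9·x + 15 mod 17, then count y ∈ F_17 with y² ≡ rhs.
  x = 0: rhs = 15, matching y values: 7, 10 (2 points).
  x = 1: rhs = 8, matching y values: 5, 12 (2 points).
  x = 2: rhs = 7, matching y values: none (0 points).
  x = 3: rhs = 1, matching y values: 1, 16 (2 points).
  x = 4: rhs = 13, matching y values: 8, 9 (2 points).
  x = 5: rhs = 15, matching y values: 7, 10 (2 points).
  x = 6: rhs = 13, matching y values: 8, 9 (2 points).
  x = 7: rhs = 13, matching y values: 8, 9 (2 points).
  x = 8: rhs = 4, matching y values: 2, 15 (2 points).
  x = 9: rhs = 9, matching y values: 3, 14 (2 points).
  x = 10: rhs = 0, matching y values: 0 (1 points).
  x = 11: rhs = 0, matching y values: 0 (1 points).
  x = 12: rhs = 15, matching y values: 7, 10 (2 points).
  x = 13: rhs = 0, matching y values: 0 (1 points).
  x = 14: rhs = 12, matching y values: none (0 points).
  x = 15: rhs = 6, matching y values: none (0 points).
  x = 16: rhs = 5, matching y values: none (0 points).
Total affine count: 23.
Full point count |E(F_17)| = 23 + 1 = 24.
Hasse bound: |24 − (17+1)| = |6| = 6 ≤ 2√17 ≈ 8.2462 ✓.


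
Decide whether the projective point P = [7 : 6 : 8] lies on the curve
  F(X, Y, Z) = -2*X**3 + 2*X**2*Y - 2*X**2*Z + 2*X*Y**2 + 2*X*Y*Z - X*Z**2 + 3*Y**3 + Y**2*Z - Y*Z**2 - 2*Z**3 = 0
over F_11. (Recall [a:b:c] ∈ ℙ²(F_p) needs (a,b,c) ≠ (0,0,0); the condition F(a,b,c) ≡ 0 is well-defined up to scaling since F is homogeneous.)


F(7,6,8) ≡ 1 (mod 11); P is NOT on the curve.

Evaluate F(7, 6, 8) term-by-term (mod 11).
  -2*X**3 ↦ -2·343·1·1 = -686
  2*X**2*Y ↦ 2·49·6·1 = 588
  -2*X**2*Z ↦ -2·49·1·8 = -784
  2*X*Y**2 ↦ 2·7·36·1 = 504
  2*X*Y*Z ↦ 2·7·6·8 = 672
  -X*Z**2 ↦ -1·7·1·64 = -448
  3*Y**3 ↦ 3·1·216·1 = 648
  Y**2*Z ↦ 1·1·36·8 = 288
  -Y*Z**2 ↦ -1·1·6·64 = -384
  -2*Z**3 ↦ -2·1·1·512 = -1024
Sum: F(7, 6, 8) = (-686) + (588) + (-784) + (504) + (672) + (-448) + (648) + (288) + (-384) + (-1024) = -626.
Reducing mod 11: -626 ≡ 1 (mod 11).
Since F(a, b, c) ≡ 1 ≠ 0 (mod 11), P does NOT lie on the curve.


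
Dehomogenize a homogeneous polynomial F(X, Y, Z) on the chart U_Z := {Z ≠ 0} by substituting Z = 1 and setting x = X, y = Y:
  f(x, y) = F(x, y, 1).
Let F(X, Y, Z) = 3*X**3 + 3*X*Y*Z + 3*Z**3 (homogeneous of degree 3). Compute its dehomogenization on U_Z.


f(x, y) = 3*x**3 + 3*x*y + 3

On U_Z we set Z = 1. Each monomial c·X^i·Y^j·Z^k in F becomes c·x^i·y^j·1^k = c·x^i·y^j.
Substituting Z = 1: F(X, Y, 1) = 3*x**3 + 3*x*y + 3.
Note: deg(f) ≤ deg(F) = 3; strict inequality happens when F is divisible by Z (lost terms).


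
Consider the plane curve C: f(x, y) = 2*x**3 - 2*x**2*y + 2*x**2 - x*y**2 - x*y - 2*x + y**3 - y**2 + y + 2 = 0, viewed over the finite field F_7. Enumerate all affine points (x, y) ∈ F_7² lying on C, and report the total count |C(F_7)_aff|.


Affine F_7-points: {(1, 2), (1, 3), (1, 4), (2, 2), (3, 5), (4, 0), (4, 5), (5, 2)}; count = 8.

For each of the 49 pairs (x, y) ∈ F_7², evaluate f(x, y) mod 7. Record the zeros.
  x = 0: [0↦2, 1↦3, 2↦1, 3↦2, 4↦5, 5↦2, 6↦6]  zeros at y ∈ ∅
  x = 1: [0↦4, 1↦1, 2↦0, 3↦0, 4↦0, 5↦6, 6↦3]  zeros at y ∈ {2, 3, 4}
  x = 2: [0↦1, 1↦4, 2↦0, 3↦2, 4↦2, 5↦6, 6↦6]  zeros at y ∈ {2}
  x = 3: [0↦5, 1↦3, 2↦6, 3↦6, 4↦2, 5↦0, 6↦6]  zeros at y ∈ {5}
  x = 4: [0↦0, 1↦3, 2↦2, 3↦3, 4↦5, 5↦0, 6↦1]  zeros at y ∈ {0, 5}
  x = 5: [0↦5, 1↦2, 2↦0, 3↦5, 4↦2, 5↦4, 6↦3]  zeros at y ∈ {2}
  x = 6: [0↦4, 1↦5, 2↦5, 3↦3, 4↦5, 5↦3, 6↦3]  zeros at y ∈ ∅
Collecting zeros: affine points = {(1, 2), (1, 3), (1, 4), (2, 2), (3, 5), (4, 0), (4, 5), (5, 2)}.
Total count |C(F_7)_aff| = 8.


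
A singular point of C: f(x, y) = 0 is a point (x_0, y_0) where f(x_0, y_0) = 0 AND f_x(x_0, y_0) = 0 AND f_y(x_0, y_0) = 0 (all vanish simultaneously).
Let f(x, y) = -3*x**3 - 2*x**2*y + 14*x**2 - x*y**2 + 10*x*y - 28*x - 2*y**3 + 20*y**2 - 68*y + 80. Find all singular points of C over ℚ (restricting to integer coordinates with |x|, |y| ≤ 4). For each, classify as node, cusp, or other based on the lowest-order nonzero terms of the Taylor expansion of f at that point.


Singular points: {(1, 3)}; classification: node.

Compute partial derivatives:
  f_x = -9*x**2 - 4*x*y + 28*x - y**2 + 10*y - 28.
  f_y = -2*x**2 - 2*x*y + 10*x - 6*y**2 + 40*y - 68.
Scan x_0 ∈ {−4, ..., 4}. For each x_0, f_y(x_0, y) is a polynomial in y; find its integer roots y ∈ {−4, ..., 4}, then test f_x and f at those candidates.
  x = -4: f_y(-4, y) = -6*y**2 + 48*y - 140; no integer root y with |y| ≤ 4.
  x = -3: f_y(-3, y) = -6*y**2 + 46*y - 116; no integer root y with |y| ≤ 4.
  x = -2: f_y(-2, y) = -6*y**2 + 44*y - 96; no integer root y with |y| ≤ 4.
  x = -1: f_y(-1, y) = -6*y**2 + 42*y - 80; no integer root y with |y| ≤ 4.
  x = 0: f_y(0, y) = -6*y**2 + 40*y - 68; no integer root y with |y| ≤ 4.
  x = 1: f_y(1, y) = -6*y**2 + 38*y - 60; vanishes at y ∈ {3}. (1, 3): f_x = 0, f = 0 — SINGULAR.
  x = 2: f_y(2, y) = -6*y**2 + 36*y - 56; no integer root y with |y| ≤ 4.
  x = 3: f_y(3, y) = -6*y**2 + 34*y - 56; no integer root y with |y| ≤ 4.
  x = 4: f_y(4, y) = -6*y**2 + 32*y - 60; no integer root y with |y| ≤ 4.
Only singular point on the grid: (1, 3).
Classify: substitute x = 1 + u, y = 3 + v and expand: f = -3*u**3 - 2*u**2*v - u**2 - u*v**2 - 2*v**3 + v**2.
No constant or linear terms (consistent with a singular point). Quadratic part: -u**2 + v**2. Cubic part: -3*u**3 - 2*u**2*v - u*v**2 - 2*v**3.
The quadratic part v**2 - u**2 = (v − u)(v + u) splits into two distinct linear factors, so there are two distinct tangent lines y − 3 = ±(x − 1) — this is a node (ordinary double point).
Classification: node.


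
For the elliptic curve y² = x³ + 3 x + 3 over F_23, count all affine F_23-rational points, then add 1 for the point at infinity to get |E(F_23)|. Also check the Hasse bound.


Affine points = {(0, 7), (0, 16), (3, 4), (3, 19), (9, 0), (13, 10), (13, 13), (14, 11), (14, 12), (18, 1), (18, 22), (20, 6), (20, 17), (21, 9), (21, 14)}; affine count = 15; |E(F_23)| = 16.

Discriminant check: Δ ∝ 4a³ + 27b² = 4·3³ + 27·3² = 4·27 + 27·9 ≡ 6 (mod 23). Nonzero ⇒ E is nonsingular.
For each x ∈ F_23, compute rhs = x³ + 3·x + 3 mod 23, then count y ∈ F_23 with y² ≡ rhs.
  x = 0: rhs = 3, matching y values: 7, 16 (2 points).
  x = 1: rhs = 7, matching y values: none (0 points).
  x = 2: rhs = 17, matching y values: none (0 points).
  x = 3: rhs = 16, matching y values: 4, 19 (2 points).
  x = 4: rhs = 10, matching y values: none (0 points).
  x = 5: rhs = 5, matching y values: none (0 points).
  x = 6: rhs = 7, matching y values: none (0 points).
  x = 7: rhs = 22, matching y values: none (0 points).
  x = 8: rhs = 10, matching y values: none (0 points).
  x = 9: rhs = 0, matching y values: 0 (1 points).
  x = 10: rhs = 21, matching y values: none (0 points).
  x = 11: rhs = 10, matching y values: none (0 points).
  x = 12: rhs = 19, matching y values: none (0 points).
  x = 13: rhs = 8, matching y values: 10, 13 (2 points).
  x = 14: rhs = 6, matching y values: 11, 12 (2 points).
  x = 15: rhs = 19, matching y values: none (0 points).
  x = 16: rhs = 7, matching y values: none (0 points).
  x = 17: rhs = 22, matching y values: none (0 points).
  x = 18: rhs = 1, matching y values: 1, 22 (2 points).
  x = 19: rhs = 19, matching y values: none (0 points).
  x = 20: rhs = 13, matching y values: 6, 17 (2 points).
  x = 21: rhs = 12, matching y values: 9, 14 (2 points).
  x = 22: rhs = 22, matching y values: none (0 points).
Total affine count: 15.
Full point count |E(F_23)| = 15 + 1 = 16.
Hasse bound: |16 − (23+1)| = |-8| = 8 ≤ 2√23 ≈ 9.5917 ✓.


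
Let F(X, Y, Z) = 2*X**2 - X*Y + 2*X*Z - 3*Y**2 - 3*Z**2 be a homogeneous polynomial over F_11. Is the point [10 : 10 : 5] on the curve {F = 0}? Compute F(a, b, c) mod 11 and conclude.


F(10,10,5) ≡ 1 (mod 11); P is NOT on the curve.

Evaluate F(10, 10, 5) term-by-term (mod 11).
  2*X**2 ↦ 2·100·1·1 = 200
  -X*Y ↦ -1·10·10·1 = -100
  2*X*Z ↦ 2·10·1·5 = 100
  -3*Y**2 ↦ -3·1·100·1 = -300
  -3*Z**2 ↦ -3·1·1·25 = -75
Sum: F(10, 10, 5) = (200) + (-100) + (100) + (-300) + (-75) = -175.
Reducing mod 11: -175 ≡ 1 (mod 11).
Since F(a, b, c) ≡ 1 ≠ 0 (mod 11), P does NOT lie on the curve.


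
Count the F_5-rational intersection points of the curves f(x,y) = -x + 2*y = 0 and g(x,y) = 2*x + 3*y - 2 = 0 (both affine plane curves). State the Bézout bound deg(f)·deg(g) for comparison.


Common zeros: {(2, 1)}; count = 1; Bézout bound = 1.

deg(f) = 1, deg(g) = 1, so Bézout bound = 1.
Scan x ∈ F_5. For each x, list the y ∈ F_5 with f(x, y) ≡ 0 and those with g(x, y) ≡ 0 (mod 5); the common zeros in that column are the intersection.
  x = 0: f ≡ 0 at y ∈ {0}; g ≡ 0 at y ∈ {4}; common: ∅.
  x = 1: f ≡ 0 at y ∈ {3}; g ≡ 0 at y ∈ {0}; common: ∅.
  x = 2: f ≡ 0 at y ∈ {1}; g ≡ 0 at y ∈ {1}; common: {1}.
  x = 3: f ≡ 0 at y ∈ {4}; g ≡ 0 at y ∈ {2}; common: ∅.
  x = 4: f ≡ 0 at y ∈ {2}; g ≡ 0 at y ∈ {3}; common: ∅.
Collecting: common zeros = {(2, 1)}, so the count is 1.
Comparison with the Bézout bound: 1 ≤ 1 = deg(f)·deg(g), as expected for curves with no common component (the bound is attained).


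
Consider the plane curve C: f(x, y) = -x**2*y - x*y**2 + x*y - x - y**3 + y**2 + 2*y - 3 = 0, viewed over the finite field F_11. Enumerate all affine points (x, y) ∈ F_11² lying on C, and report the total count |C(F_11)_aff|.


Affine F_11-points: {(1, 9), (6, 3), (7, 4), (7, 6), (8, 0), (8, 6), (8, 9), (9, 4), (10, 3), (10, 5)}; count = 10.

For each of the 121 pairs (x, y) ∈ F_11², evaluate f(x, y) mod 11. Record the zeros.
  x = 0: [0↦8, 1↦10, 2↦8, 3↦7, 4↦1, 5↦6, 6↦5, 7↦3, 8↦5, 9↦5, 10↦8]  zeros at y ∈ ∅
  x = 1: [0↦7, 1↦8, 2↦3, 3↦8, 4↦6, 5↦2, 6↦1, 7↦8, 8↦6, 9↦0, 10↦6]  zeros at y ∈ {9}
  x = 2: [0↦6, 1↦4, 2↦5, 3↦3, 4↦3, 5↦10, 6↦7, 7↦10, 8↦2, 9↦10, 10↦6]  zeros at y ∈ ∅
  x = 3: [0↦5, 1↦9, 2↦3, 3↦3, 4↦3, 5↦8, 6↦1, 7↦9, 8↦4, 9↦2, 10↦8]  zeros at y ∈ ∅
  x = 4: [0↦4, 1↦1, 2↦8, 3↦8, 4↦6, 5↦7, 6↦5, 7↦5, 8↦1, 9↦9, 10↦1]  zeros at y ∈ ∅
  x = 5: [0↦3, 1↦2, 2↦9, 3↦7, 4↦1, 5↦7, 6↦8, 7↦9, 8↦4, 9↦9, 10↦7]  zeros at y ∈ ∅
  x = 6: [0↦2, 1↦1, 2↦6, 3↦0, 4↦10, 5↦8, 6↦10, 7↦10, 8↦2, 9↦2, 10↦4]  zeros at y ∈ {3}
  x = 7: [0↦1, 1↦9, 2↦10, 3↦9, 4↦0, 5↦10, 6↦0, 7↦8, 8↦6, 9↦10, 10↦3]  zeros at y ∈ {4, 6}
  x = 8: [0↦0, 1↦4, 2↦10, 3↦1, 4↦4, 5↦2, 6↦0, 7↦3, 8↦5, 9↦0, 10↦4]  zeros at y ∈ {0, 6, 9}
  x = 9: [0↦10, 1↦8, 2↦6, 3↦9, 4↦0, 5↦6, 6↦10, 7↦6, 8↦10, 9↦5, 10↦7]  zeros at y ∈ {4}
  x = 10: [0↦9, 1↦10, 2↦9, 3↦0, 4↦10, 5↦0, 6↦8, 7↦6, 8↦10, 9↦3, 10↦1]  zeros at y ∈ {3, 5}
Collecting zeros: affine points = {(1, 9), (6, 3), (7, 4), (7, 6), (8, 0), (8, 6), (8, 9), (9, 4), (10, 3), (10, 5)}.
Total count |C(F_11)_aff| = 10.


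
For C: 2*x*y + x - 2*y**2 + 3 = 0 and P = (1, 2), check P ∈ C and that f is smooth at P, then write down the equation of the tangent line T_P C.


Tangent line at P: 5*x - 6*y + 7 = 0.

Step 1: f(1, 2) = 0, so P lies on C.
Step 2: partial derivatives
  f_x(x, y) = 2*y + 1, f_y(x, y) = 2*x - 4*y.
  f_x(P) = 5, f_y(P) = -6 (gradient nonzero, so P is smooth).
Step 3: tangent line at P: 5·(x − 1) + -6·(y − 2) = 0.
Expanding: 5*x - 6*y + 7 = 0.


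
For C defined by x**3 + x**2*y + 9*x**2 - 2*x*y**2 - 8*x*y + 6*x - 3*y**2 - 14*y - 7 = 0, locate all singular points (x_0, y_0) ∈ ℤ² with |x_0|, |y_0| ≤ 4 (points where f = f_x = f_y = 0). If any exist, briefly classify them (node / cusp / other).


Singular points: {(-2, -3)}; classification: cusp.

Compute partial derivatives:
  f_x = 3*x**2 + 2*x*y + 18*x - 2*y**2 - 8*y + 6.
  f_y = x**2 - 4*x*y - 8*x - 6*y - 14.
Scan x_0 ∈ {−4, ..., 4}. For each x_0, f_y(x_0, y) is a polynomial in y; find its integer roots y ∈ {−4, ..., 4}, then test f_x and f at those candidates.
  x = -4: f_y(-4, y) = 10*y + 34; no integer root y with |y| ≤ 4.
  x = -3: f_y(-3, y) = 6*y + 19; no integer root y with |y| ≤ 4.
  x = -2: f_y(-2, y) = 2*y + 6; vanishes at y ∈ {-3}. (-2, -3): f_x = 0, f = 0 — SINGULAR.
  x = -1: f_y(-1, y) = -2*y - 5; no integer root y with |y| ≤ 4.
  x = 0: f_y(0, y) = -6*y - 14; no integer root y with |y| ≤ 4.
  x = 1: f_y(1, y) = -10*y - 21; no integer root y with |y| ≤ 4.
  x = 2: f_y(2, y) = -14*y - 26; no integer root y with |y| ≤ 4.
  x = 3: f_y(3, y) = -18*y - 29; no integer root y with |y| ≤ 4.
  x = 4: f_y(4, y) = -22*y - 30; no integer root y with |y| ≤ 4.
Only singular point on the grid: (-2, -3).
Classify: substitute x = -2 + u, y = -3 + v and expand: f = u**3 + u**2*v - 2*u*v**2 + v**2.
No constant or linear terms (consistent with a singular point). Quadratic part: v**2. Cubic part: u**3 + u**2*v - 2*u*v**2.
The quadratic part v**2 is a perfect square, so there is a single (double) tangent line v = 0, i.e. y = -3. Restricting the cubic part to that line (v = 0) leaves u**3 ≠ 0, so f is not divisible by v and the branch is v² ≈ -u**3 to lowest order — this is a cusp.
Classification: cusp.


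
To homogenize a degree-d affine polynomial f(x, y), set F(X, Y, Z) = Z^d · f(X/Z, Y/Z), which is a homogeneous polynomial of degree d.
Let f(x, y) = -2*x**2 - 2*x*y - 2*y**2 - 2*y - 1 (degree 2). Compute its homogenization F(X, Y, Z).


F(X, Y, Z) = -2*X**2 - 2*X*Y - 2*Y**2 - 2*Y*Z - Z**2

deg(f) = 2.
Substitute x = X/Z, y = Y/Z into f, then multiply by Z^2.
  monomial -2·x^2·y^0 ↦ -2·X^2·Y^0·Z^0.
  monomial -2·x^1·y^1 ↦ -2·X^1·Y^1·Z^0.
  monomial -2·x^0·y^2 ↦ -2·X^0·Y^2·Z^0.
  monomial -2·x^0·y^1 ↦ -2·X^0·Y^1·Z^1.
  monomial -1·x^0·y^0 ↦ -1·X^0·Y^0·Z^2.
Collecting: F(X, Y, Z) = -2*X**2 - 2*X*Y - 2*Y**2 - 2*Y*Z - Z**2.


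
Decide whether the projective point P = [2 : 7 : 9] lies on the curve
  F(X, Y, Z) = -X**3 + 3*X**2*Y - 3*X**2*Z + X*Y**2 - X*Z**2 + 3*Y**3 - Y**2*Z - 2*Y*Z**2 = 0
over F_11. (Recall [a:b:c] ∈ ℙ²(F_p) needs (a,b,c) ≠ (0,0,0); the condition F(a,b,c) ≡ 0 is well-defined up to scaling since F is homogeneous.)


F(2,7,9) ≡ 7 (mod 11); P is NOT on the curve.

Evaluate F(2, 7, 9) term-by-term (mod 11).
  -X**3 ↦ -1·8·1·1 = -8
  3*X**2*Y ↦ 3·4·7·1 = 84
  -3*X**2*Z ↦ -3·4·1·9 = -108
  X*Y**2 ↦ 1·2·49·1 = 98
  -X*Z**2 ↦ -1·2·1·81 = -162
  3*Y**3 ↦ 3·1·343·1 = 1029
  -Y**2*Z ↦ -1·1·49·9 = -441
  -2*Y*Z**2 ↦ -2·1·7·81 = -1134
Sum: F(2, 7, 9) = (-8) + (84) + (-108) + (98) + (-162) + (1029) + (-441) + (-1134) = -642.
Reducing mod 11: -642 ≡ 7 (mod 11).
Since F(a, b, c) ≡ 7 ≠ 0 (mod 11), P does NOT lie on the curve.


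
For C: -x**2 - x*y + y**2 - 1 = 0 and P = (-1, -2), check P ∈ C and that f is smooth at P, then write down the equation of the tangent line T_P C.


Tangent line at P: 4*x - 3*y - 2 = 0.

Step 1: f(-1, -2) = 0, so P lies on C.
Step 2: partial derivatives
  f_x(x, y) = -2*x - y, f_y(x, y) = -x + 2*y.
  f_x(P) = 4, f_y(P) = -3 (gradient nonzero, so P is smooth).
Step 3: tangent line at P: 4·(x − -1) + -3·(y − -2) = 0.
Expanding: 4*x - 3*y - 2 = 0.


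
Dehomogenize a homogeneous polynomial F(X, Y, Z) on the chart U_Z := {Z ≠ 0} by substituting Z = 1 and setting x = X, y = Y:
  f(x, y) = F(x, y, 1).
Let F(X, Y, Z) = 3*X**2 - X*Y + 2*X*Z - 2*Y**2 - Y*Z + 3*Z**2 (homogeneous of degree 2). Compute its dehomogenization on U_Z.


f(x, y) = 3*x**2 - x*y + 2*x - 2*y**2 - y + 3

On U_Z we set Z = 1. Each monomial c·X^i·Y^j·Z^k in F becomes c·x^i·y^j·1^k = c·x^i·y^j.
Substituting Z = 1: F(X, Y, 1) = 3*x**2 - x*y + 2*x - 2*y**2 - y + 3.
Note: deg(f) ≤ deg(F) = 2; strict inequality happens when F is divisible by Z (lost terms).


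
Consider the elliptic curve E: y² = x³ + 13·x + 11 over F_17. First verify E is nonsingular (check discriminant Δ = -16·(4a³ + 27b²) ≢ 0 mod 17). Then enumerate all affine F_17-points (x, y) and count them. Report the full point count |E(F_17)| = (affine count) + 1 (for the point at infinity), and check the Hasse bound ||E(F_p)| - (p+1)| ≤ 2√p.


Affine points = {(1, 5), (1, 12), (3, 3), (3, 14), (4, 5), (4, 12), (6, 4), (6, 13), (8, 7), (8, 10), (10, 6), (10, 11), (12, 5), (12, 12), (14, 8), (14, 9)}; affine count = 16; |E(F_17)| = 17.

Discriminant check: Δ ∝ 4a³ + 27b² = 4·13³ + 27·11² = 4·2197 + 27·121 ≡ 2 (mod 17). Nonzero ⇒ E is nonsingular.
For each x ∈ F_17, compute rhs = x³ + 13·x + 11 mod 17, then count y ∈ F_17 with y² ≡ rhs.
  x = 0: rhs = 11, matching y values: none (0 points).
  x = 1: rhs = 8, matching y values: 5, 12 (2 points).
  x = 2: rhs = 11, matching y values: none (0 points).
  x = 3: rhs = 9, matching y values: 3, 14 (2 points).
  x = 4: rhs = 8, matching y values: 5, 12 (2 points).
  x = 5: rhs = 14, matching y values: none (0 points).
  x = 6: rhs = 16, matching y values: 4, 13 (2 points).
  x = 7: rhs = 3, matching y values: none (0 points).
  x = 8: rhs = 15, matching y values: 7, 10 (2 points).
  x = 9: rhs = 7, matching y values: none (0 points).
  x = 10: rhs = 2, matching y values: 6, 11 (2 points).
  x = 11: rhs = 6, matching y values: none (0 points).
  x = 12: rhs = 8, matching y values: 5, 12 (2 points).
  x = 13: rhs = 14, matching y values: none (0 points).
  x = 14: rhs = 13, matching y values: 8, 9 (2 points).
  x = 15: rhs = 11, matching y values: none (0 points).
  x = 16: rhs = 14, matching y values: none (0 points).
Total affine count: 16.
Full point count |E(F_17)| = 16 + 1 = 17.
Hasse bound: |17 − (17+1)| = |-1| = 1 ≤ 2√17 ≈ 8.2462 ✓.


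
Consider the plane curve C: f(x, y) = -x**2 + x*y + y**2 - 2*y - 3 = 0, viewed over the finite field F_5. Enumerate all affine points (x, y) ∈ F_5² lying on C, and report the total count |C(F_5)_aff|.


Affine F_5-points: {(0, 3), (0, 4), (3, 1), (3, 3), (4, 4)}; count = 5.

For each of the 25 pairs (x, y) ∈ F_5², evaluate f(x, y) mod 5. Record the zeros.
  x = 0: [0↦2, 1↦1, 2↦2, 3↦0, 4↦0]  zeros at y ∈ {3, 4}
  x = 1: [0↦1, 1↦1, 2↦3, 3↦2, 4↦3]  zeros at y ∈ ∅
  x = 2: [0↦3, 1↦4, 2↦2, 3↦2, 4↦4]  zeros at y ∈ ∅
  x = 3: [0↦3, 1↦0, 2↦4, 3↦0, 4↦3]  zeros at y ∈ {1, 3}
  x = 4: [0↦1, 1↦4, 2↦4, 3↦1, 4↦0]  zeros at y ∈ {4}
Collecting zeros: affine points = {(0, 3), (0, 4), (3, 1), (3, 3), (4, 4)}.
Total count |C(F_5)_aff| = 5.


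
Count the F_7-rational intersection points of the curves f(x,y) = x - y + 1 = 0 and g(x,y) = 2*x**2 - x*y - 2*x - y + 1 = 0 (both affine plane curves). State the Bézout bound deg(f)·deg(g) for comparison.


Common zeros: {(0, 1), (4, 5)}; count = 2; Bézout bound = 2.

deg(f) = 1, deg(g) = 2, so Bézout bound = 2.
Scan x ∈ F_7. For each x, list the y ∈ F_7 with f(x, y) ≡ 0 and those with g(x, y) ≡ 0 (mod 7); the common zeros in that column are the intersection.
  x = 0: f ≡ 0 at y ∈ {1}; g ≡ 0 at y ∈ {1}; common: {1}.
  x = 1: f ≡ 0 at y ∈ {2}; g ≡ 0 at y ∈ {4}; common: ∅.
  x = 2: f ≡ 0 at y ∈ {3}; g ≡ 0 at y ∈ {4}; common: ∅.
  x = 3: f ≡ 0 at y ∈ {4}; g ≡ 0 at y ∈ {5}; common: ∅.
  x = 4: f ≡ 0 at y ∈ {5}; g ≡ 0 at y ∈ {5}; common: {5}.
  x = 5: f ≡ 0 at y ∈ {6}; g ≡ 0 at y ∈ {1}; common: ∅.
  x = 6: f ≡ 0 at y ∈ {0}; g ≡ 0 at y ∈ ∅; common: ∅.
Collecting: common zeros = {(0, 1), (4, 5)}, so the count is 2.
Comparison with the Bézout bound: 2 ≤ 2 = deg(f)·deg(g), as expected for curves with no common component (the bound is attained).


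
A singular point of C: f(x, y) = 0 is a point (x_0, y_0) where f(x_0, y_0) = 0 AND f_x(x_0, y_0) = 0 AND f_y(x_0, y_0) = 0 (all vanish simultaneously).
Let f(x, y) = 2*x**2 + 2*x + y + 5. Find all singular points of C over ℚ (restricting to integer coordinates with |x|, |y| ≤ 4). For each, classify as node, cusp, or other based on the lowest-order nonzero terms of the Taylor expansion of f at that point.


No singular points in the scanned grid; C is smooth there.

Compute partial derivatives:
  f_x = 4*x + 2.
  f_y = 1.
f_y = 1 is a nonzero constant, so f_y never vanishes: no point (x, y) can satisfy f = f_x = f_y = 0. In particular no (x, y) ∈ {−4, ..., 4}² is singular; the curve is smooth.


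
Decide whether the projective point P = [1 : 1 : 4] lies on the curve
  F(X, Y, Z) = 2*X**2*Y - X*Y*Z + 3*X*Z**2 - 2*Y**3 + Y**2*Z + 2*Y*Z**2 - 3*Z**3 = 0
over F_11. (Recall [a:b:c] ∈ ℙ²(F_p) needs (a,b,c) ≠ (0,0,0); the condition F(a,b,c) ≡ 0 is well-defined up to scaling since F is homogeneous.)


F(1,1,4) ≡ 9 (mod 11); P is NOT on the curve.

Evaluate F(1, 1, 4) term-by-term (mod 11).
  2*X**2*Y ↦ 2·1·1·1 = 2
  -X*Y*Z ↦ -1·1·1·4 = -4
  3*X*Z**2 ↦ 3·1·1·16 = 48
  -2*Y**3 ↦ -2·1·1·1 = -2
  Y**2*Z ↦ 1·1·1·4 = 4
  2*Y*Z**2 ↦ 2·1·1·16 = 32
  -3*Z**3 ↦ -3·1·1·64 = -192
Sum: F(1, 1, 4) = (2) + (-4) + (48) + (-2) + (4) + (32) + (-192) = -112.
Reducing mod 11: -112 ≡ 9 (mod 11).
Since F(a, b, c) ≡ 9 ≠ 0 (mod 11), P does NOT lie on the curve.


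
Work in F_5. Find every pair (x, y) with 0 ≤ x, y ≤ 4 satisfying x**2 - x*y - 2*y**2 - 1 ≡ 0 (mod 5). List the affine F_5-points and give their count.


Affine F_5-points: {(1, 0), (1, 2), (4, 0), (4, 3)}; count = 4.

For each of the 25 pairs (x, y) ∈ F_5², evaluate f(x, y) mod 5. Record the zeros.
  x = 0: [0↦4, 1↦2, 2↦1, 3↦1, 4↦2]  zeros at y ∈ ∅
  x = 1: [0↦0, 1↦2, 2↦0, 3↦4, 4↦4]  zeros at y ∈ {0, 2}
  x = 2: [0↦3, 1↦4, 2↦1, 3↦4, 4↦3]  zeros at y ∈ ∅
  x = 3: [0↦3, 1↦3, 2↦4, 3↦1, 4↦4]  zeros at y ∈ ∅
  x = 4: [0↦0, 1↦4, 2↦4, 3↦0, 4↦2]  zeros at y ∈ {0, 3}
Collecting zeros: affine points = {(1, 0), (1, 2), (4, 0), (4, 3)}.
Total count |C(F_5)_aff| = 4.
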